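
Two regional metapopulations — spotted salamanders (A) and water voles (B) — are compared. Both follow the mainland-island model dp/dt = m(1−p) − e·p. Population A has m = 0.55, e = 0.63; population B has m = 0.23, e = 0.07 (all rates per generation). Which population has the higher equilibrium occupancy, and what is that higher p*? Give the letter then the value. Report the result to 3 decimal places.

A: p*_A = m/(m+e) = 0.55/1.1800 = 0.4661.
B: p*_B = 0.23/0.3000 = 0.7667.
B is higher at 0.7667.

B, 0.767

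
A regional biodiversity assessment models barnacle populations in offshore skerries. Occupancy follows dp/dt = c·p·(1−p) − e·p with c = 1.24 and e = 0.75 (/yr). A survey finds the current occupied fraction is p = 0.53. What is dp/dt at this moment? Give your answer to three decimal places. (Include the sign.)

-0.089

Colonization term: c·p·(1−p) = 1.24×0.53×0.4700 = 0.30888.
Extinction term: e·p = 0.39750.
dp/dt = 0.30888 − 0.39750 = -0.08862.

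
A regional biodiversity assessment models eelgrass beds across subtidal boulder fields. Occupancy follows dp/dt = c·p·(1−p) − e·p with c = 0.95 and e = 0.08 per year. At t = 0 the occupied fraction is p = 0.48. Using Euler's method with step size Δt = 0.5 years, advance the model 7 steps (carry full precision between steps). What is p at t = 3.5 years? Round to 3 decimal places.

Update rule: p ← p + [c·p·(1−p) − e·p]·Δt with Δt = 0.5.
p: 0.48000 → 0.57936  (Δp = +0.09936)
p: 0.57936 → 0.67194  (Δp = +0.09258)
p: 0.67194 → 0.74977  (Δp = +0.07783)
p: 0.74977 → 0.80890  (Δp = +0.05913)
p: 0.80890 → 0.84997  (Δp = +0.04107)
p: 0.84997 → 0.87654  (Δp = +0.02657)
p: 0.87654 → 0.89288  (Δp = +0.01634)

0.893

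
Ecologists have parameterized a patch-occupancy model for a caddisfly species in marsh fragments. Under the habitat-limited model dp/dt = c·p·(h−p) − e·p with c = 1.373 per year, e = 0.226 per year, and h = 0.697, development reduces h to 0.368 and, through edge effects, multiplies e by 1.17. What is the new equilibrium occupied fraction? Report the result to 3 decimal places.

Before: p* = h − e/c = 0.697 − 0.226/1.373 = 0.697 − 0.1646 = 0.5324.
After: c = 1.373, e = 0.26442, h = 0.368; p* = 0.368 − 0.26442/1.373 = 0.1754.

0.175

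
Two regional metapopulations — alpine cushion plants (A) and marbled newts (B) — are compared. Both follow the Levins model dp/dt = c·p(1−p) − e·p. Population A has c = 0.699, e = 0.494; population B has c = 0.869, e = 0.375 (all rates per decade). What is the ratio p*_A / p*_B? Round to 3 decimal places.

A: p*_A = 1 − 0.494/0.699 = 0.2933.
B: p*_B = 1 − 0.375/0.869 = 0.5685.
p*_A / p*_B = 0.2933/0.5685 = 0.5159.

0.516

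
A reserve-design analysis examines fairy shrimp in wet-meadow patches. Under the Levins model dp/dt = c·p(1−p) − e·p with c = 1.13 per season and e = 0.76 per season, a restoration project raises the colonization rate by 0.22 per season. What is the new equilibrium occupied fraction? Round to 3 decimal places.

Before: p* = 1 − 0.76/1.13 = 0.3274.
After the change, c = 1.35, e = 0.76, so p* = 1 − 0.76/1.35 = 0.4370.

0.437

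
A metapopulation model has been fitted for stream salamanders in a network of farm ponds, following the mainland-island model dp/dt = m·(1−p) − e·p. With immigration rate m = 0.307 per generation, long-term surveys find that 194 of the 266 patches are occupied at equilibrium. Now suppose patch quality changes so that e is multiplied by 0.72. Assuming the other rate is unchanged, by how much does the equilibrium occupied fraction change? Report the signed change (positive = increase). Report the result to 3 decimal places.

0.060

Observed p* = 194/266 = 0.72932.
Balance m(1−p*) = e·p* gives e = m(1−p*)/p* = 0.307×0.27068/0.72932 = 0.11394.
New p* = m/(m+e) = 0.30700/(0.30700+0.08204) = 0.78912.
Δp* = 0.78912 − 0.72932 = +0.05980.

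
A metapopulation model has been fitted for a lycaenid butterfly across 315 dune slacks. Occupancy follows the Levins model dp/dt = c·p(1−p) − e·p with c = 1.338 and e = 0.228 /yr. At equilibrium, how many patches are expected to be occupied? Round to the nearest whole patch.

p* = 1 − e/c = 1 − 0.228/1.338 = 0.8296.
Expected occupied patches = N × p* = 315 × 0.8296 = 261.32 ≈ 261.

261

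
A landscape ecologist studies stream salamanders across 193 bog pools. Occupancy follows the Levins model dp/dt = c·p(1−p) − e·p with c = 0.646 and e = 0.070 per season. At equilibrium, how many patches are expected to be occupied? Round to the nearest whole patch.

172

p* = 1 − e/c = 1 − 0.070/0.646 = 0.8916.
Expected occupied patches = N × p* = 193 × 0.8916 = 172.09 ≈ 172.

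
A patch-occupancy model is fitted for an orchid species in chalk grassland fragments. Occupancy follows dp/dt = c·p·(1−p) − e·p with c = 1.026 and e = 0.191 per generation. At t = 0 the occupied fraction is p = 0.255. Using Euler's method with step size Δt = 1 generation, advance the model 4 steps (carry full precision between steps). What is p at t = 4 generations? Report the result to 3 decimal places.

0.787

Update rule: p ← p + [c·p·(1−p) − e·p]·Δt with Δt = 1.
  1  |  dp/dt·Δt = +0.146209  |  p_1 = 0.401209
  2  |  dp/dt·Δt = +0.169856  |  p_2 = 0.571065
  3  |  dp/dt·Δt = +0.142245  |  p_3 = 0.713310
  4  |  dp/dt·Δt = +0.073574  |  p_4 = 0.786884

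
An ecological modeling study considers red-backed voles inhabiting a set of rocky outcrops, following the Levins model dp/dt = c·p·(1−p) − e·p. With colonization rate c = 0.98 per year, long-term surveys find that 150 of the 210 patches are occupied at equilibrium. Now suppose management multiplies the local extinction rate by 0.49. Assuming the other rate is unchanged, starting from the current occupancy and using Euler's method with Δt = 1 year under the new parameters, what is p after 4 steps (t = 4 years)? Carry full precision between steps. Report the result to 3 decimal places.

Observed p* = 150/210 = 0.71429.
Balance c(1−p*) = e gives e = 0.98×(1 − 0.71429) = 0.28000.
Starting from p₀ = 0.71429; update p ← p + (dp/dt)·Δt with the new parameters.
t = 1: p = 0.71429 + (+0.10200) = 0.81629
t = 2: p = 0.81629 + (+0.03497) = 0.85126
t = 3: p = 0.85126 + (+0.00730) = 0.85855
t = 4: p = 0.85855 + (+0.00122) = 0.85977

0.860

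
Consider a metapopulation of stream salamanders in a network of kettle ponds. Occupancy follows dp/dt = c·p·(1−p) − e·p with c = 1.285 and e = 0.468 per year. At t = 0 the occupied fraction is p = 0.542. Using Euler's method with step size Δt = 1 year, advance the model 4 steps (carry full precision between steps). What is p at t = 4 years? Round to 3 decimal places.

Update rule: p ← p + [c·p·(1−p) − e·p]·Δt with Δt = 1.
step 1: Δp = +0.06533, p = 0.60733
step 2: Δp = +0.02222, p = 0.62955
step 3: Δp = +0.00506, p = 0.63460
step 4: Δp = +0.00097, p = 0.63558

0.636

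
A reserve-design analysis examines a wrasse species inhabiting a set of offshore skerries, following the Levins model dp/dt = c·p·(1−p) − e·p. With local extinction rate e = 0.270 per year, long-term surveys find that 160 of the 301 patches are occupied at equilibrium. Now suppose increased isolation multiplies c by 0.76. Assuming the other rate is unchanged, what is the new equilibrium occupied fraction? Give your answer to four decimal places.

0.3836

Observed p* = 160/301 = 0.53156.
Balance c(1−p*) = e gives c = e/(1 − 0.53156) = 0.270/0.46844 = 0.57638.
New p* = 1 − e/c = 1 − 0.27000/0.43805 = 0.38363.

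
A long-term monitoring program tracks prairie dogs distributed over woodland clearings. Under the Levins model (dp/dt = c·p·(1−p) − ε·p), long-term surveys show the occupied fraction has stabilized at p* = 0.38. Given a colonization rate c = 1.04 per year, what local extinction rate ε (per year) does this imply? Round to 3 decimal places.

At equilibrium c(1−p*) = ε.
ε = 1.04 × (1 − 0.38) = 1.04 × 0.6200 = 0.6448.

0.645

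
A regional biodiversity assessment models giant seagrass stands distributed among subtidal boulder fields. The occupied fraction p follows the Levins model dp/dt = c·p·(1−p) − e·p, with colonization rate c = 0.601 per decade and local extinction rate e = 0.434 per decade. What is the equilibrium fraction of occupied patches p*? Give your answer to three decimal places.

0.278

At equilibrium, colonization balances extinction: c·p*·(1−p*) = e·p*.
So p* = 1 − e/c = 1 − 0.434/0.601 = 1 − 0.7221 = 0.2779.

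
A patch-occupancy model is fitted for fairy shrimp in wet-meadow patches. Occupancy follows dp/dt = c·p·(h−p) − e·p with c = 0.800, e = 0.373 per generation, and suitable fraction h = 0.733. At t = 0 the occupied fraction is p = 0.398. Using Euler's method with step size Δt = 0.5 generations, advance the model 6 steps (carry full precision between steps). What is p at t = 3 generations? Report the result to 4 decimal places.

Update rule: p ← p + [c·p·(h−p) − e·p]·Δt with Δt = 0.5.
  1  |  dp/dt·Δt = -0.020895  |  p_1 = 0.377105
  2  |  dp/dt·Δt = -0.016646  |  p_2 = 0.360459
  3  |  dp/dt·Δt = -0.013511  |  p_3 = 0.346948
  4  |  dp/dt·Δt = -0.011130  |  p_4 = 0.335818
  5  |  dp/dt·Δt = -0.009278  |  p_5 = 0.326540
  6  |  dp/dt·Δt = -0.007810  |  p_6 = 0.318731

0.3187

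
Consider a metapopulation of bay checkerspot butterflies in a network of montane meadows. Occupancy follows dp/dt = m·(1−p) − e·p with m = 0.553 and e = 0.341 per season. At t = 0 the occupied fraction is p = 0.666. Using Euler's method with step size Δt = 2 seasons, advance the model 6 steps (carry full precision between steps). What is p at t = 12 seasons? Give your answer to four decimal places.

Update rule: p ← p + [m·(1−p) − e·p]·Δt with Δt = 2.
step 1: Δp = -0.08481, p = 0.58119
step 2: Δp = +0.06683, p = 0.64802
step 3: Δp = -0.05266, p = 0.59536
step 4: Δp = +0.04150, p = 0.63686
step 5: Δp = -0.03270, p = 0.60416
step 6: Δp = +0.02577, p = 0.62992

0.6299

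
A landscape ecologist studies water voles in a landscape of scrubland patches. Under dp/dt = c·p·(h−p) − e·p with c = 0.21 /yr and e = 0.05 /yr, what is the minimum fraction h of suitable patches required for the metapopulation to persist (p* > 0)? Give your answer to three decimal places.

p* = h − e/c is positive only when h > e/c.
h_min = e/c = 0.05/0.21 = 0.2381.

0.238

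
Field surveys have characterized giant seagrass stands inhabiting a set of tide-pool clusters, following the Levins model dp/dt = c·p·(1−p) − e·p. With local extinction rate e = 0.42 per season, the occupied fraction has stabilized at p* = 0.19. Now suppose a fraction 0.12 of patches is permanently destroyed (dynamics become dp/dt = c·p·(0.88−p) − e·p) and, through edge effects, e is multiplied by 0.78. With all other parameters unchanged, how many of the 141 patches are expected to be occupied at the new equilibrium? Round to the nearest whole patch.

Balance c(1−p*) = e gives c = e/(1 − 0.19000) = 0.42/0.81000 = 0.51852.
New p* = 0.88 − e/c = 0.88 − 0.32760/0.51852 = 0.24820.
Expected occupied = 141 × 0.24820 = 35.00 ≈ 35.

35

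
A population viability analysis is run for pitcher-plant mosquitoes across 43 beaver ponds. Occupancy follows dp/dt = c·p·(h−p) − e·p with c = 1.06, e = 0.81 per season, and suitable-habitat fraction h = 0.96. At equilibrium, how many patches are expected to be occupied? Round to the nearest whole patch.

p* = h − e/c = 0.96 − 0.7642 = 0.1958.
Expected occupied patches = N × p* = 43 × 0.1958 = 8.42 ≈ 8.

8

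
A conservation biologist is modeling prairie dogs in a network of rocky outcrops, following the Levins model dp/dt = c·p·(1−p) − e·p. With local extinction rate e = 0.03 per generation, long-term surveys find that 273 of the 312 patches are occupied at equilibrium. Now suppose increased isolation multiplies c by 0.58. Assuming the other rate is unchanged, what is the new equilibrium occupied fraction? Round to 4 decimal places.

0.7845

Observed p* = 273/312 = 0.87500.
Balance c(1−p*) = e gives c = e/(1 − 0.87500) = 0.03/0.12500 = 0.24000.
New p* = 1 − e/c = 1 − 0.03000/0.13920 = 0.78448.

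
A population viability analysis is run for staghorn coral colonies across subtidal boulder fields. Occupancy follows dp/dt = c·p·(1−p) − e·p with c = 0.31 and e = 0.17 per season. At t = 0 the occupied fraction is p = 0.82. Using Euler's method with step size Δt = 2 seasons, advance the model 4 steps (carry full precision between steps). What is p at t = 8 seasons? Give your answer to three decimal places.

0.500

Update rule: p ← p + [c·p·(1−p) − e·p]·Δt with Δt = 2.
  1  |  dp/dt·Δt = -0.187288  |  p_1 = 0.632712
  2  |  dp/dt·Δt = -0.071042  |  p_2 = 0.561670
  3  |  dp/dt·Δt = -0.038326  |  p_3 = 0.523344
  4  |  dp/dt·Δt = -0.023275  |  p_4 = 0.500069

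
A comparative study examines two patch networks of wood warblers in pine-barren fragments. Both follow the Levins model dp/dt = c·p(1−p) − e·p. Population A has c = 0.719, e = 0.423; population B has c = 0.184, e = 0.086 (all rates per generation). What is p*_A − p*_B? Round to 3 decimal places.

A: p*_A = 1 − 0.423/0.719 = 0.4117.
B: p*_B = 1 − 0.086/0.184 = 0.5326.
p*_A − p*_B = 0.4117 − 0.5326 = -0.1209.

-0.121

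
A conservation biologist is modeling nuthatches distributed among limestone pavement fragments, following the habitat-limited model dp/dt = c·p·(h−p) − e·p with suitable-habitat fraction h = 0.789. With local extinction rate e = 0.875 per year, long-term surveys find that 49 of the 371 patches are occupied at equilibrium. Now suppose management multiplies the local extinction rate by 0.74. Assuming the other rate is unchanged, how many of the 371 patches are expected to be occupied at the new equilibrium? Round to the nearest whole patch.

Observed p* = 49/371 = 0.13208.
Balance c(h−p*) = e gives c = e/(0.789 − 0.13208) = 0.875/0.65692 = 1.33197.
New p* = 0.789 − e/c = 0.789 − 0.64750/1.33197 = 0.30288.
Expected occupied = 371 × 0.30288 = 112.37 ≈ 112.

112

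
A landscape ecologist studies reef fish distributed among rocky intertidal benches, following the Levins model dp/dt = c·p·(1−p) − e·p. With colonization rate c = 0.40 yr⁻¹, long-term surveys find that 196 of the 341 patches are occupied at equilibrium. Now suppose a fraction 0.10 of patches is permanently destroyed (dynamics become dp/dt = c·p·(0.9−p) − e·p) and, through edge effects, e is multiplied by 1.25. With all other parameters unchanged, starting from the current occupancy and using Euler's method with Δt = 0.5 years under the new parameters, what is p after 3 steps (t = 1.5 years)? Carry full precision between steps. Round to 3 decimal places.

Observed p* = 196/341 = 0.57478.
Balance c(1−p*) = e gives e = 0.40×(1 − 0.57478) = 0.17009.
Starting from p₀ = 0.57478; update p ← p + (dp/dt)·Δt with the new parameters.
p: 0.57478 → 0.55106  (Δp = -0.02372)
p: 0.55106 → 0.53094  (Δp = -0.02012)
p: 0.53094 → 0.51369  (Δp = -0.01725)

0.514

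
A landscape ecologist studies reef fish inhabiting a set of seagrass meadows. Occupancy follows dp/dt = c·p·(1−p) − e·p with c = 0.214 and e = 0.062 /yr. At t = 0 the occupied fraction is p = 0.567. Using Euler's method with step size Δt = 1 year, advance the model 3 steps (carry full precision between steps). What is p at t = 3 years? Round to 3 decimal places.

Update rule: p ← p + [c·p·(1−p) − e·p]·Δt with Δt = 1.
p: 0.56700 → 0.58439  (Δp = +0.01739)
p: 0.58439 → 0.60013  (Δp = +0.01574)
p: 0.60013 → 0.61428  (Δp = +0.01415)

0.614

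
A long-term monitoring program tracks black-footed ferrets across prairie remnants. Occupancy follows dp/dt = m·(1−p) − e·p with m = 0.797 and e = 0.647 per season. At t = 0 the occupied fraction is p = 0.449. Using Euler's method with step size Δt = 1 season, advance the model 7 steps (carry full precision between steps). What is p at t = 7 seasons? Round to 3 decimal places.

Update rule: p ← p + [m·(1−p) − e·p]·Δt with Δt = 1.
  1  |  dp/dt·Δt = +0.148644  |  p_1 = 0.597644
  2  |  dp/dt·Δt = -0.065998  |  p_2 = 0.531646
  3  |  dp/dt·Δt = +0.029303  |  p_3 = 0.560949
  4  |  dp/dt·Δt = -0.013011  |  p_4 = 0.547939
  5  |  dp/dt·Δt = +0.005777  |  p_5 = 0.553715
  6  |  dp/dt·Δt = -0.002565  |  p_6 = 0.551150
  7  |  dp/dt·Δt = +0.001139  |  p_7 = 0.552289

0.552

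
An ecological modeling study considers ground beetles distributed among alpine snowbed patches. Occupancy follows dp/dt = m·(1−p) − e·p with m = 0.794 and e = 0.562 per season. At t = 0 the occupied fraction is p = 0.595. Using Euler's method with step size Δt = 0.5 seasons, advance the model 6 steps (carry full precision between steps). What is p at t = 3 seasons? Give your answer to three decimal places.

Update rule: p ← p + [m·(1−p) − e·p]·Δt with Δt = 0.5.
p: 0.59500 → 0.58859  (Δp = -0.00641)
p: 0.58859 → 0.58653  (Δp = -0.00206)
p: 0.58653 → 0.58586  (Δp = -0.00066)
p: 0.58586 → 0.58565  (Δp = -0.00021)
p: 0.58565 → 0.58558  (Δp = -0.00007)
p: 0.58558 → 0.58556  (Δp = -0.00002)

0.586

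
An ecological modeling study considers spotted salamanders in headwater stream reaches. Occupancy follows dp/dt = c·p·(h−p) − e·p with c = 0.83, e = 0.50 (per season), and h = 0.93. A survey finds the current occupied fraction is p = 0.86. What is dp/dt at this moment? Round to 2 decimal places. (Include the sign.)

-0.38

Colonization term: c·p·(h−p) = 0.83×0.86×0.0700 = 0.04997.
Extinction term: e·p = 0.43000.
dp/dt = 0.04997 − 0.43000 = -0.38003.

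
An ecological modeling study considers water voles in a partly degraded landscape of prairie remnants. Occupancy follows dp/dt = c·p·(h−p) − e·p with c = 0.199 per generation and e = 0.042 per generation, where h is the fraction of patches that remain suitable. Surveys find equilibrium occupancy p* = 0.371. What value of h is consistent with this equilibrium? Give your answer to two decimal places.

At equilibrium c(h−p*) = e, so h = p* + e/c.
h = 0.371 + 0.042/0.199 = 0.371 + 0.2111 = 0.5821.

0.58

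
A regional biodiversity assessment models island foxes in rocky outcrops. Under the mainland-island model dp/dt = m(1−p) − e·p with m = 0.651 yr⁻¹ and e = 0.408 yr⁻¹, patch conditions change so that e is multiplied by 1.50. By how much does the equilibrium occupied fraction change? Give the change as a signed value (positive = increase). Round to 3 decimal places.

Before: p* = 0.651/(0.651+0.408) = 0.6147.
After: m = 0.651, e = 0.612; p* = 0.651/1.2630 = 0.5154.
Δp* = 0.5154 − 0.6147 = -0.0993.

-0.099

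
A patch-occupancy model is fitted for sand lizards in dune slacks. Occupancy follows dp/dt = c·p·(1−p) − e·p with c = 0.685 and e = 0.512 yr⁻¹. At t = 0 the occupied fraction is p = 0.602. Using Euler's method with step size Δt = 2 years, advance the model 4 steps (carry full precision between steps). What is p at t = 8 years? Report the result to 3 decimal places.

Update rule: p ← p + [c·p·(1−p) − e·p]·Δt with Δt = 2.
p: 0.60200 → 0.31380  (Δp = -0.28820)
p: 0.31380 → 0.28747  (Δp = -0.02633)
p: 0.28747 → 0.27372  (Δp = -0.01375)
p: 0.27372 → 0.26578  (Δp = -0.00794)

0.266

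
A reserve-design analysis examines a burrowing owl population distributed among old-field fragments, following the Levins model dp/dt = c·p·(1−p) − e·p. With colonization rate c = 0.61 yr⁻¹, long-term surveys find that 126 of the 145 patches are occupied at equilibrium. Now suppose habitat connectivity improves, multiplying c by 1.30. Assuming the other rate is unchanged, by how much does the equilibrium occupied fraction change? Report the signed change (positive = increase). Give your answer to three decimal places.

Observed p* = 126/145 = 0.86897.
Balance c(1−p*) = e gives e = 0.61×(1 − 0.86897) = 0.07993.
New p* = 1 − e/c = 1 − 0.07993/0.79300 = 0.89921.
Δp* = 0.89921 − 0.86897 = +0.03024.

0.030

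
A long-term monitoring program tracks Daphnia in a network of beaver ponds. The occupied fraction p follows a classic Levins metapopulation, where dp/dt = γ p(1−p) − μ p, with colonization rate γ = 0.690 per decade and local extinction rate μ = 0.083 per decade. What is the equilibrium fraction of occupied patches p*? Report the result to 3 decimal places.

0.880

Setting dp/dt = 0 and dividing through by p* gives γ·(1−p*) = μ.
So p* = 1 − μ/γ = 1 − 0.083/0.690 = 1 − 0.1203 = 0.8797.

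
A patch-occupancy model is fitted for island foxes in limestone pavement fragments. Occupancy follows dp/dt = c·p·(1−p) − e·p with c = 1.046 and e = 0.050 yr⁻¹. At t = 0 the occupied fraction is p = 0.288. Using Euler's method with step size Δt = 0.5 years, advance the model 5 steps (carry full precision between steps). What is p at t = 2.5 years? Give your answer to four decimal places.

Update rule: p ← p + [c·p·(1−p) − e·p]·Δt with Δt = 0.5.
t = 0.5: p = 0.28800 + (+0.10004) = 0.38804
t = 1: p = 0.38804 + (+0.11449) = 0.50254
t = 1.5: p = 0.50254 + (+0.11818) = 0.62072
t = 2: p = 0.62072 + (+0.10761) = 0.72833
t = 2.5: p = 0.72833 + (+0.08528) = 0.81361

0.8136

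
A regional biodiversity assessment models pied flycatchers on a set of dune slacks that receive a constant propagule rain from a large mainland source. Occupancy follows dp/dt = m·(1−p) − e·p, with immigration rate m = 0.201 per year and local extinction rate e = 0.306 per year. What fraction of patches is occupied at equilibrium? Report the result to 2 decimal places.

0.40

At equilibrium the propagule rain into empty patches balances local extinction: m(1−p*) = e·p*.
p* = m/(m+e) = 0.201/(0.201+0.306) = 0.201/0.5070 = 0.3964.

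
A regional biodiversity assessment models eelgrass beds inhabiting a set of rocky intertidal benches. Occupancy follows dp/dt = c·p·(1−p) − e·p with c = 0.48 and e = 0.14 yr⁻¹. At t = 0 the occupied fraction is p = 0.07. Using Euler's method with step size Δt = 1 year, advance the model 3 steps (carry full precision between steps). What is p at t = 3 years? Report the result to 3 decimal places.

0.152

Update rule: p ← p + [c·p·(1−p) − e·p]·Δt with Δt = 1.
step 1: Δp = +0.02145, p = 0.09145
step 2: Δp = +0.02708, p = 0.11853
step 3: Δp = +0.03356, p = 0.15208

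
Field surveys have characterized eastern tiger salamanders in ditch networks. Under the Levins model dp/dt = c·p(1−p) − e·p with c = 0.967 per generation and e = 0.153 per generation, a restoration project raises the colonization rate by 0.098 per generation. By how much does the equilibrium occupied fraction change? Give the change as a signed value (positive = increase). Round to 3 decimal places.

Before: p* = 1 − 0.153/0.967 = 0.8418.
After the change, c = 1.065, e = 0.153, so p* = 1 − 0.153/1.065 = 0.8563.
Δp* = 0.8563 − 0.8418 = +0.0146.

0.015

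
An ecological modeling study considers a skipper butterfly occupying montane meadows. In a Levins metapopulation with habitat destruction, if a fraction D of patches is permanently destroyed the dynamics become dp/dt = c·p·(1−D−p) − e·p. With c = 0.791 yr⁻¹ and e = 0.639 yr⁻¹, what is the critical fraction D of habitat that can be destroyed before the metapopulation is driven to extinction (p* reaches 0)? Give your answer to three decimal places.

0.192

The nontrivial equilibrium is p* = (1−D) − e/c; extinction occurs when this hits zero.
So D_crit = 1 − e/c = 1 − 0.639/0.791 = 1 − 0.8078 = 0.1922.
Note this equals the original equilibrium occupancy — the Levins extinction-debt result.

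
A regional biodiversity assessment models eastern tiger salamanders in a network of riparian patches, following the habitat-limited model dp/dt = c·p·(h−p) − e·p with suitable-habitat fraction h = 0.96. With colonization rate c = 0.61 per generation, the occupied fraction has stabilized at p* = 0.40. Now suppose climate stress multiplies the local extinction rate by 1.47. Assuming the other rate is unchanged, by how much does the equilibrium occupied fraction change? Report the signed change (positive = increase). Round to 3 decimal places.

Balance c(h−p*) = e gives e = 0.61×(0.96 − 0.40000) = 0.34160.
New p* = 0.96 − e/c = 0.96 − 0.50215/0.61000 = 0.13680.
Δp* = 0.13680 − 0.40000 = -0.26320.

-0.263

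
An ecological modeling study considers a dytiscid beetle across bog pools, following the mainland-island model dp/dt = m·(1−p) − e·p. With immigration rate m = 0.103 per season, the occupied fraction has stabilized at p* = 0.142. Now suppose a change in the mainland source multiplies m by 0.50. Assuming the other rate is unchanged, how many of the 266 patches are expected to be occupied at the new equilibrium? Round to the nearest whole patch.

20

Balance m(1−p*) = e·p* gives e = m(1−p*)/p* = 0.103×0.85800/0.14200 = 0.62235.
New p* = m/(m+e) = 0.05150/(0.05150+0.62235) = 0.07643.
Expected occupied = 266 × 0.07643 = 20.33 ≈ 20.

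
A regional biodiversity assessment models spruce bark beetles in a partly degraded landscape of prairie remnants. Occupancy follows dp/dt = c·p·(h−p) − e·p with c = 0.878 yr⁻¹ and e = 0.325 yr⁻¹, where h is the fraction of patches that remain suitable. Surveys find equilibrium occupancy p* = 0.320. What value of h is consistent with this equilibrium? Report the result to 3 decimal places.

0.690

At equilibrium c(h−p*) = e, so h = p* + e/c.
h = 0.320 + 0.325/0.878 = 0.320 + 0.3702 = 0.6902.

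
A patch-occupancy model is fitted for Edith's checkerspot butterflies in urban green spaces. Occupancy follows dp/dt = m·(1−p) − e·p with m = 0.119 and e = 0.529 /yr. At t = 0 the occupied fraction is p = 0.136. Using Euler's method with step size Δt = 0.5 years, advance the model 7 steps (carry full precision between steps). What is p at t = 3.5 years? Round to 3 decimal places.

0.181

Update rule: p ← p + [m·(1−p) − e·p]·Δt with Δt = 0.5.
t = 0.5: p = 0.13600 + (+0.01544) = 0.15144
t = 1: p = 0.15144 + (+0.01043) = 0.16187
t = 1.5: p = 0.16187 + (+0.00705) = 0.16892
t = 2: p = 0.16892 + (+0.00477) = 0.17369
t = 2.5: p = 0.17369 + (+0.00322) = 0.17692
t = 3: p = 0.17692 + (+0.00218) = 0.17910
t = 3.5: p = 0.17910 + (+0.00147) = 0.18057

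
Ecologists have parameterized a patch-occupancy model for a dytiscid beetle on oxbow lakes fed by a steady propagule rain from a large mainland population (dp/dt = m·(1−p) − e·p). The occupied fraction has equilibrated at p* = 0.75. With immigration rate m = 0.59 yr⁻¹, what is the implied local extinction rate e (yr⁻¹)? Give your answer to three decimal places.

0.197

At equilibrium m(1−p*) = e·p*, so e = m(1−p*)/p*.
e = 0.59 × 0.2500 / 0.75 = 0.1967.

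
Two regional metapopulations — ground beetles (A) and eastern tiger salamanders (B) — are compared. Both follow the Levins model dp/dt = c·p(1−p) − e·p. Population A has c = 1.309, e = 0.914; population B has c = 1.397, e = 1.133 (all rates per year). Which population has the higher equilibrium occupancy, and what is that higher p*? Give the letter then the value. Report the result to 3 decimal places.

A, 0.302

A: p*_A = 1 − 0.914/1.309 = 0.3018.
B: p*_B = 1 − 1.133/1.397 = 0.1890.
A is higher at 0.3018.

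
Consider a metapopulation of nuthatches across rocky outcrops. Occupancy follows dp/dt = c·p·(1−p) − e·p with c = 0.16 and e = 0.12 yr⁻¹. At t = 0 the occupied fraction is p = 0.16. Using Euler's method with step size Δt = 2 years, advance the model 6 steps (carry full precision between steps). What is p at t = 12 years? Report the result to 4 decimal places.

Update rule: p ← p + [c·p·(1−p) − e·p]·Δt with Δt = 2.
step 1: Δp = +0.00461, p = 0.16461
step 2: Δp = +0.00450, p = 0.16911
step 3: Δp = +0.00438, p = 0.17348
step 4: Δp = +0.00425, p = 0.17773
step 5: Δp = +0.00411, p = 0.18184
step 6: Δp = +0.00397, p = 0.18581

0.1858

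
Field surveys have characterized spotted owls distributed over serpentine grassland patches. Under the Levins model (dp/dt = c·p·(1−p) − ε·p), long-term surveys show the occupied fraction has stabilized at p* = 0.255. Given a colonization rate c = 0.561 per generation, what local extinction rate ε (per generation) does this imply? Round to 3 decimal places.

0.418

At equilibrium c(1−p*) = ε.
ε = 0.561 × (1 − 0.255) = 0.561 × 0.7450 = 0.4179.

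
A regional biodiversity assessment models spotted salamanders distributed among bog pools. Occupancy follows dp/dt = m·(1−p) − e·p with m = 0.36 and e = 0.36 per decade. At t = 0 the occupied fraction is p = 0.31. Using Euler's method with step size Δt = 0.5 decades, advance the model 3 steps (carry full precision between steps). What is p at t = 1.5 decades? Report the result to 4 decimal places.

Update rule: p ← p + [m·(1−p) − e·p]·Δt with Δt = 0.5.
t = 0.5: p = 0.31000 + (+0.06840) = 0.37840
t = 1: p = 0.37840 + (+0.04378) = 0.42218
t = 1.5: p = 0.42218 + (+0.02802) = 0.45019

0.4502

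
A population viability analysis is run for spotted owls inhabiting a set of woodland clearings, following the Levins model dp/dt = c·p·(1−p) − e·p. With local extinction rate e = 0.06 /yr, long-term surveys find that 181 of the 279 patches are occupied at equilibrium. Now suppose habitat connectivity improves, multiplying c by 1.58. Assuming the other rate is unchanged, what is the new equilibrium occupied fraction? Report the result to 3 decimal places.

Observed p* = 181/279 = 0.64875.
Balance c(1−p*) = e gives c = e/(1 − 0.64875) = 0.06/0.35125 = 0.17082.
New p* = 1 − e/c = 1 − 0.06000/0.26990 = 0.77770.

0.778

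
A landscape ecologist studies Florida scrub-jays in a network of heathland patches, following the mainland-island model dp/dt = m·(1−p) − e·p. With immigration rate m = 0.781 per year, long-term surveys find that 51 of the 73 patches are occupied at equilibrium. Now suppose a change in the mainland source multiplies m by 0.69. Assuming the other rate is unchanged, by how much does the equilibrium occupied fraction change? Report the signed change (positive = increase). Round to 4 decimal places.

-0.0833

Observed p* = 51/73 = 0.69863.
Balance m(1−p*) = e·p* gives e = m(1−p*)/p* = 0.781×0.30137/0.69863 = 0.33690.
New p* = m/(m+e) = 0.53889/(0.53889+0.33690) = 0.61532.
Δp* = 0.61532 − 0.69863 = -0.08331.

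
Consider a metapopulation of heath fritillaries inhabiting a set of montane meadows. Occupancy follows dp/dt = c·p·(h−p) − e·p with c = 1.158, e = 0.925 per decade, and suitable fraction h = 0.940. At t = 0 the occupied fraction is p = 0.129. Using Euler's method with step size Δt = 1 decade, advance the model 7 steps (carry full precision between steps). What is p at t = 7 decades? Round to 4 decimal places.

Update rule: p ← p + [c·p·(h−p) − e·p]·Δt with Δt = 1.
p: 0.12900 → 0.13082  (Δp = +0.00182)
p: 0.13082 → 0.13240  (Δp = +0.00157)
p: 0.13240 → 0.13375  (Δp = +0.00135)
p: 0.13375 → 0.13490  (Δp = +0.00116)
p: 0.13490 → 0.13589  (Δp = +0.00099)
p: 0.13589 → 0.13673  (Δp = +0.00084)
p: 0.13673 → 0.13744  (Δp = +0.00071)

0.1374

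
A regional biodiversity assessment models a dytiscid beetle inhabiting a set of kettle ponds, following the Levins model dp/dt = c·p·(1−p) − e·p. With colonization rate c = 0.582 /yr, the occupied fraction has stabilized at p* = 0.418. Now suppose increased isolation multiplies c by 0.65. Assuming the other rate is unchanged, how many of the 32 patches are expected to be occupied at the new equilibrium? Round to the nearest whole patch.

3

Balance c(1−p*) = e gives e = 0.582×(1 − 0.41800) = 0.33872.
New p* = 1 − e/c = 1 − 0.33872/0.37830 = 0.10463.
Expected occupied = 32 × 0.10463 = 3.35 ≈ 3.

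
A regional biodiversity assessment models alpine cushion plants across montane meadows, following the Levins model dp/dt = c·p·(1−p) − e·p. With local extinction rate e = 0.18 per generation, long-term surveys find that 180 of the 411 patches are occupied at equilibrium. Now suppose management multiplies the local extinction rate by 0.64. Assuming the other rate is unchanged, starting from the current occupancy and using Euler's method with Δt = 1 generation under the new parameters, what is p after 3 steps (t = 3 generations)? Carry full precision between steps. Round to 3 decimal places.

Observed p* = 180/411 = 0.43796.
Balance c(1−p*) = e gives c = e/(1 − 0.43796) = 0.18/0.56204 = 0.32026.
Starting from p₀ = 0.43796; update p ← p + (dp/dt)·Δt with the new parameters.
t = 1: p = 0.43796 + (+0.02838) = 0.46634
t = 2: p = 0.46634 + (+0.02598) = 0.49232
t = 3: p = 0.49232 + (+0.02333) = 0.51565

0.516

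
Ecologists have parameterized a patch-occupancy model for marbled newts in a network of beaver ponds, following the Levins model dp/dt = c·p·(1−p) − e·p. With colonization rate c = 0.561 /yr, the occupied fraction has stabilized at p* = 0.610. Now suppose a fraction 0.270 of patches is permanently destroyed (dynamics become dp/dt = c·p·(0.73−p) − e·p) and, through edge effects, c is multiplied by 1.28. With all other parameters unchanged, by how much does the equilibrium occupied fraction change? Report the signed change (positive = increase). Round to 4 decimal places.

-0.1847

Balance c(1−p*) = e gives e = 0.561×(1 − 0.61000) = 0.21879.
New p* = 0.73 − e/c = 0.73 − 0.21879/0.71808 = 0.42531.
Δp* = 0.42531 − 0.61000 = -0.18469.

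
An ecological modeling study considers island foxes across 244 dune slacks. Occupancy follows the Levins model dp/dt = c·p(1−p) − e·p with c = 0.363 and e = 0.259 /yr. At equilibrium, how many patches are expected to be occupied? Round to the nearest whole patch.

70

p* = 1 − e/c = 1 − 0.259/0.363 = 0.2865.
Expected occupied patches = N × p* = 244 × 0.2865 = 69.91 ≈ 70.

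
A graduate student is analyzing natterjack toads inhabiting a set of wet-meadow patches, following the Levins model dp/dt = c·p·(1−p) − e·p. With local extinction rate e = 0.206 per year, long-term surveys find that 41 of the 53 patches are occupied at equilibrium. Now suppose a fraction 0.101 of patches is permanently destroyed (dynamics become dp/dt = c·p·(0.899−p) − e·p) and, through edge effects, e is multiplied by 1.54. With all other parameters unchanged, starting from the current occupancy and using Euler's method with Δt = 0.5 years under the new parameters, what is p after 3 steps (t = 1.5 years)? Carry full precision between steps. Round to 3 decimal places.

0.620

Observed p* = 41/53 = 0.77358.
Balance c(1−p*) = e gives c = e/(1 − 0.77358) = 0.206/0.22642 = 0.90983.
Starting from p₀ = 0.77358; update p ← p + (dp/dt)·Δt with the new parameters.
  1  |  dp/dt·Δt = -0.078570  |  p_1 = 0.695015
  2  |  dp/dt·Δt = -0.045748  |  p_2 = 0.649266
  3  |  dp/dt·Δt = -0.029225  |  p_3 = 0.620041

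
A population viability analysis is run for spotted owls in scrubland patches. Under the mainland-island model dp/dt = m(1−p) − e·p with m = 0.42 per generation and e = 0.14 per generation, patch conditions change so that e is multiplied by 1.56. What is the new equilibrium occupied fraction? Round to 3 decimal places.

0.658

Before: p* = 0.42/(0.42+0.14) = 0.7500.
After: m = 0.42, e = 0.2184; p* = 0.42/0.6384 = 0.6579.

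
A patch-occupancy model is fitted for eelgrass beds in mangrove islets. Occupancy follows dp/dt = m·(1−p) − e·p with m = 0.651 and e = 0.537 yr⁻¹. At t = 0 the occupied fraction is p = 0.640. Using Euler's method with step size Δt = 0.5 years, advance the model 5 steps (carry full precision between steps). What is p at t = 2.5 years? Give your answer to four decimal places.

Update rule: p ← p + [m·(1−p) − e·p]·Δt with Δt = 0.5.
t = 0.5: p = 0.64000 + (-0.05466) = 0.58534
t = 1: p = 0.58534 + (-0.02219) = 0.56315
t = 1.5: p = 0.56315 + (-0.00901) = 0.55414
t = 2: p = 0.55414 + (-0.00366) = 0.55048
t = 2.5: p = 0.55048 + (-0.00149) = 0.54899

0.5490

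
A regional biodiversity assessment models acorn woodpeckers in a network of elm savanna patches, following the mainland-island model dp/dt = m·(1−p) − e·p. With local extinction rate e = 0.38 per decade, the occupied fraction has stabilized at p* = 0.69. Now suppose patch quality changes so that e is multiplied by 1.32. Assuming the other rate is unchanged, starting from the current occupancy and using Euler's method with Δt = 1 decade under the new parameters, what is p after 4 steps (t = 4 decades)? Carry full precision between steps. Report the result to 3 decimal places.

0.629

Balance m(1−p*) = e·p* gives m = e·p*/(1−p*) = 0.38×0.69000/0.31000 = 0.84581.
Starting from p₀ = 0.69000; update p ← p + (dp/dt)·Δt with the new parameters.
p: 0.69000 → 0.60610  (Δp = -0.08390)
p: 0.60610 → 0.63524  (Δp = +0.02915)
p: 0.63524 → 0.62512  (Δp = -0.01013)
p: 0.62512 → 0.62864  (Δp = +0.00352)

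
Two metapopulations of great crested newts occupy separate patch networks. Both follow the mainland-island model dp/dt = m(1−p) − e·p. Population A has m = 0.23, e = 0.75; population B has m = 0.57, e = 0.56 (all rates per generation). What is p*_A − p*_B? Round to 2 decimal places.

A: p*_A = m/(m+e) = 0.23/0.9800 = 0.2347.
B: p*_B = 0.57/1.1300 = 0.5044.
p*_A − p*_B = 0.2347 − 0.5044 = -0.2697.

-0.27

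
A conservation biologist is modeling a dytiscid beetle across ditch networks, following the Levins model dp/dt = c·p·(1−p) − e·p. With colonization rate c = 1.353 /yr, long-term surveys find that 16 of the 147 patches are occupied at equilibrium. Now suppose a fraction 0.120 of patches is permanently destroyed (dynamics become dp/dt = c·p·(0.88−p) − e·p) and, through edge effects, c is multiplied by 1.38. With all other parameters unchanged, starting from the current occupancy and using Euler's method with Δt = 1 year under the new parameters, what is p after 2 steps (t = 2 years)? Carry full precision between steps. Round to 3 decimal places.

Observed p* = 16/147 = 0.10884.
Balance c(1−p*) = e gives e = 1.353×(1 − 0.10884) = 1.20573.
Starting from p₀ = 0.10884; update p ← p + (dp/dt)·Δt with the new parameters.
  1  |  dp/dt·Δt = +0.025483  |  p_1 = 0.134326
  2  |  dp/dt·Δt = +0.025058  |  p_2 = 0.159384

0.159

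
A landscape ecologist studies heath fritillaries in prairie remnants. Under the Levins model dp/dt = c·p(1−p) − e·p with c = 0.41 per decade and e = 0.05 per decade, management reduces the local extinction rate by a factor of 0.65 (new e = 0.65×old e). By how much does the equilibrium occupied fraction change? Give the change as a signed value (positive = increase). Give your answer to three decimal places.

Before: p* = 1 − 0.05/0.41 = 0.8780.
After the change, c = 0.41, e = 0.0325, so p* = 1 − 0.0325/0.41 = 0.9207.
Δp* = 0.9207 − 0.8780 = +0.0427.

0.043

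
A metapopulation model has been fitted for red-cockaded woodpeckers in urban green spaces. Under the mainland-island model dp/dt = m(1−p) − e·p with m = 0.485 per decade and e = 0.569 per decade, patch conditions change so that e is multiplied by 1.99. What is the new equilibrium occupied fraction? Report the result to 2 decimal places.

0.30

Before: p* = 0.485/(0.485+0.569) = 0.4602.
After: m = 0.485, e = 1.13231; p* = 0.485/1.6173 = 0.2999.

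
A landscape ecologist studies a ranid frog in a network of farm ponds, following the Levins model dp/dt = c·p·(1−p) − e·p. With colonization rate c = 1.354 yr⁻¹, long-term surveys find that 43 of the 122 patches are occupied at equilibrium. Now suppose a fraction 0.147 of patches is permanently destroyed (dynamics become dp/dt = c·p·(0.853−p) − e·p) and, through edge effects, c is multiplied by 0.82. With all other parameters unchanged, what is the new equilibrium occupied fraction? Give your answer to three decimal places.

0.063

Observed p* = 43/122 = 0.35246.
Balance c(1−p*) = e gives e = 1.354×(1 − 0.35246) = 0.87677.
New p* = 0.853 − e/c = 0.853 − 0.87677/1.11028 = 0.06332.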